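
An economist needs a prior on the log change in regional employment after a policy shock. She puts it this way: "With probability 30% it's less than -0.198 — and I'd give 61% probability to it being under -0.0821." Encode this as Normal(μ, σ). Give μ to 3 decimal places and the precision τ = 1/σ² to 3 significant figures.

μ = -0.122, τ = 48.1

For Normal(μ,σ), the p-quantile is μ + z_p·σ. Here z_{0.3} = -0.5244, z_{0.61} = 0.2793.
So -0.198 = μ − 0.5244σ and -0.0821 = μ + 0.2793σ.
Subtracting: σ = (-0.0821 − -0.198)/(0.2793 − (-0.5244)) = 0.144.
Then μ = -0.198 − (-0.5244)·0.144 = -0.122.
Precision τ = 1/σ² = 1/0.1442² = 48.1.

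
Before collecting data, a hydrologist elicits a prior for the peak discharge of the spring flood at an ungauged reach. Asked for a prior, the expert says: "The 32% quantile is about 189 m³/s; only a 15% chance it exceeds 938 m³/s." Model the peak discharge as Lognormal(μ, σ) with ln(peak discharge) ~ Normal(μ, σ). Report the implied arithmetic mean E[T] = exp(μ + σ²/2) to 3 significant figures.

E[T] ≈ 548 m³/s

If T ~ Lognormal(μ,σ) then ln T ~ Normal(μ,σ), so the p-quantile of ln T is μ + z_p·σ.
ln(189) = 5.242 and ln(938) = 6.844; z_{0.32} = -0.4677, z_{0.85} = 1.036.
σ = (6.844 − 5.242)/(1.036 − (-0.4677)) = 1.065.
μ = 5.242 − (-0.4677)·1.065 = 5.740.
E[T] = exp(μ + σ²/2) = exp(5.740 + 0.5672) = 548 m³/s.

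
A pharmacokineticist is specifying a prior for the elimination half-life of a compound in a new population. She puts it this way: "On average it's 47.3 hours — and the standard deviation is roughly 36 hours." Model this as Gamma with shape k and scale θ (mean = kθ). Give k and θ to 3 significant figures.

For Gamma(k, scale θ): mean = kθ, variance = kθ², so CV = 1/√k.
CV = SD/mean = 36/47.3 = 0.7611, hence k = 1/CV² = 1.73.
Then θ = mean/k = 47.3/1.73 = 27.4.

k ≈ 1.73, θ ≈ 27.4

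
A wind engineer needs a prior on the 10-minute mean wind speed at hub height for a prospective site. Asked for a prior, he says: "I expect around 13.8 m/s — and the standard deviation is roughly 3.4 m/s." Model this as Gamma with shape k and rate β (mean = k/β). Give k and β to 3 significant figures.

k ≈ 16.5, β ≈ 1.19

For Gamma(k, rate β): mean = k/β, variance = k/β², so CV = 1/√k.
CV = SD/mean = 3.4/13.8 = 0.2464, hence k = 1/CV² = 16.5.
Then β = k/mean = 16.5/13.8 = 1.19.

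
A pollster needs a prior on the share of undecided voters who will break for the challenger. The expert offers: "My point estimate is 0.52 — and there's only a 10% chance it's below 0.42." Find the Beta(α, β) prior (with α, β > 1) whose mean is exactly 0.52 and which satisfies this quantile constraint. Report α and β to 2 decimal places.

With mean 0.52 fixed, write α = 0.52s, β = 0.48s where s = α+β.
Need P(θ < 0.42) = 0.1 under Beta(0.52s, 0.48s). Normal approximation: (q−m)/√(m(1−m)/s) ≈ z_{0.1} = -1.28, so s ≈ 0.52·0.48·(-1.28)²/(0.42−0.52)² = 41.0.
At s = 41.0: P(θ<0.42) ≈ 0.100. Adjusting to match 0.1 gives s ≈ 40.84.
So α = 0.52·40.84 ≈ 21.24, β = 0.48·40.84 ≈ 19.60.

α ≈ 21.24, β ≈ 19.60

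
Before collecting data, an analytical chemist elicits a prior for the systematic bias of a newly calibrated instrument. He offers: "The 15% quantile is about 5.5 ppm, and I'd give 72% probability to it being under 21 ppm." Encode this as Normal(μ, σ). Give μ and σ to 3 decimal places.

The p-quantile of Normal(μ,σ) is μ + z_p·σ, with z_{0.15} = -1.036 and z_{0.72} = 0.5828.
Eliminate σ: μ = (z₂·x₁ − z₁·x₂)/(z₂ − z₁) = (0.5828·5.5 − (-1.036)·21)/1.619 = 15.421.
Then σ = (x₂ − x₁)/(z₂ − z₁) = (21 − 5.5)/1.619 = 9.572.

μ = 15.421, σ = 9.572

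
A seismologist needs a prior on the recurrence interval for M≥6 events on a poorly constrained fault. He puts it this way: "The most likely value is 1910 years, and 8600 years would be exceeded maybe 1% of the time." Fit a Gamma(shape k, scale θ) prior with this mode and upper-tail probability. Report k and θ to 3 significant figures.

k ≈ 2.79, θ ≈ 1070

Gamma(k,θ) with k>1 has mode (k−1)θ, so θ = 1910/(k−1).
Need P(X < 8600) = 0.99 with θ tied to k this way. Start at k = 2, θ = 1910: P(X<8600) ≈ 0.939.
Too low — raise k to concentrate. Iterating converges to k ≈ 2.79.
Then θ = 1910/(2.79−1) ≈ 1070.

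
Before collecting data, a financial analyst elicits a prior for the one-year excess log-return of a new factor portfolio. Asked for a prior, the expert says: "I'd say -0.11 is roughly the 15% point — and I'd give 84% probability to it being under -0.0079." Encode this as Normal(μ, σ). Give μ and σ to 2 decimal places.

μ = -0.06, σ = 0.05

The p-quantile of Normal(μ,σ) is μ + z_p·σ, with z_{0.15} = -1.036 and z_{0.84} = 0.9945.
Eliminate σ: μ = (z₂·x₁ − z₁·x₂)/(z₂ − z₁) = (0.9945·-0.11 − (-1.036)·-0.0079)/2.031 = -0.06.
Then σ = (x₂ − x₁)/(z₂ − z₁) = (-0.0079 − -0.11)/2.031 = 0.05.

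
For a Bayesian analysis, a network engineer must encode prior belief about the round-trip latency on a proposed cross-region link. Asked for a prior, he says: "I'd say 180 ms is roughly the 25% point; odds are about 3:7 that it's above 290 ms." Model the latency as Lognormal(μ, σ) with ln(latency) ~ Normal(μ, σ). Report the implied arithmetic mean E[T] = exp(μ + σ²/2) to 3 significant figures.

E[T] ≈ 255 ms

If T ~ Lognormal(μ,σ) then ln T ~ Normal(μ,σ), so the p-quantile of ln T is μ + z_p·σ.
ln(180) = 5.193 and ln(290) = 5.67; z_{0.25} = -0.6745, z_{0.7} = 0.5244.
σ = (5.67 − 5.193)/(0.5244 − (-0.6745)) = 0.398.
μ = 5.193 − (-0.6745)·0.398 = 5.461.
E[T] = exp(μ + σ²/2) = exp(5.461 + 0.0791) = 255 ms.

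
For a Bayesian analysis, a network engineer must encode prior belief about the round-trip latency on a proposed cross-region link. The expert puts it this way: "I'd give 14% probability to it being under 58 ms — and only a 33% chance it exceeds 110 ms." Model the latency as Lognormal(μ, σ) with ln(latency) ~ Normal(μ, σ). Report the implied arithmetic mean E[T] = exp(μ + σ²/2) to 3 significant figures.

E[T] ≈ 99.9 ms

If T ~ Lognormal(μ,σ) then ln T ~ Normal(μ,σ), so the p-quantile of ln T is μ + z_p·σ.
ln(58) = 4.06 and ln(110) = 4.7; z_{0.14} = -1.08, z_{0.67} = 0.4399.
σ = (4.7 − 4.06)/(0.4399 − (-1.08)) = 0.421.
μ = 4.06 − (-1.08)·0.421 = 4.515.
E[T] = exp(μ + σ²/2) = exp(4.515 + 0.0886) = 99.9 ms.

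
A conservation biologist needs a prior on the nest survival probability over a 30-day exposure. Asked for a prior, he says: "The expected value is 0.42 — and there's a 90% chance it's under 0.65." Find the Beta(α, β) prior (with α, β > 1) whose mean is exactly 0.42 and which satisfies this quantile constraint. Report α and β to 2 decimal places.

With mean 0.42 fixed, write α = 0.42s, β = 0.58s where s = α+β.
Need P(θ < 0.65) = 0.9 under Beta(0.42s, 0.58s). Normal approximation: (q−m)/√(m(1−m)/s) ≈ z_{0.9} = 1.28, so s ≈ 0.42·0.58·(1.28)²/(0.65−0.42)² = 7.6.
At s = 7.6: P(θ<0.65) ≈ 0.901. Adjusting to match 0.9 gives s ≈ 7.52.
So α = 0.42·7.52 ≈ 3.16, β = 0.58·7.52 ≈ 4.36.

α ≈ 3.16, β ≈ 4.36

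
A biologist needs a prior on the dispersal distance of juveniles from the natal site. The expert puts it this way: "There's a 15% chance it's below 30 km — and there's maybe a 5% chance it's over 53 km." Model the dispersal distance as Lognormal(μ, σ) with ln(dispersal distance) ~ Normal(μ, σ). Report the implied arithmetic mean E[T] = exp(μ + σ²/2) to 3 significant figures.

E[T] ≈ 38.2 km

If T ~ Lognormal(μ,σ) then ln T ~ Normal(μ,σ), so the p-quantile of ln T is μ + z_p·σ.
ln(30) = 3.401 and ln(53) = 3.97; z_{0.15} = -1.036, z_{0.95} = 1.645.
σ = (3.97 − 3.401)/(1.645 − (-1.036)) = 0.212.
μ = 3.401 − (-1.036)·0.212 = 3.621.
E[T] = exp(μ + σ²/2) = exp(3.621 + 0.0225) = 38.2 km.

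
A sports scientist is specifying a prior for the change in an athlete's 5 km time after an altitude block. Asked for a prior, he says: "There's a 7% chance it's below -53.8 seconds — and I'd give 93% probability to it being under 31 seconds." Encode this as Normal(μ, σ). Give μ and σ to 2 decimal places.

μ = -11.40, σ = 28.73

For Normal(μ,σ), the p-quantile is μ + z_p·σ. Here z_{0.07} = -1.476, z_{0.93} = 1.476.
So -53.8 = μ − 1.476σ and 31 = μ + 1.476σ.
Subtracting: σ = (31 − -53.8)/(1.476 − (-1.476)) = 28.73.
Then μ = -53.8 − (-1.476)·28.73 = -11.40.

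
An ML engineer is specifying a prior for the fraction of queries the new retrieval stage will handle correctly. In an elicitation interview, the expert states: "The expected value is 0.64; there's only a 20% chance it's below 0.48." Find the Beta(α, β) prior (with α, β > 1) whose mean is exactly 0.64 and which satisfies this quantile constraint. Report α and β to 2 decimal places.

α ≈ 3.90, β ≈ 2.20

With mean 0.64 fixed, write α = 0.64s, β = 0.36s where s = α+β.
Need P(θ < 0.48) = 0.2 under Beta(0.64s, 0.36s). Normal approximation: (q−m)/√(m(1−m)/s) ≈ z_{0.2} = -0.842, so s ≈ 0.64·0.36·(-0.842)²/(0.48−0.64)² = 6.4.
At s = 6.4: P(θ<0.48) ≈ 0.195. Adjusting to match 0.2 gives s ≈ 6.10.
So α = 0.64·6.10 ≈ 3.90, β = 0.36·6.10 ≈ 2.20.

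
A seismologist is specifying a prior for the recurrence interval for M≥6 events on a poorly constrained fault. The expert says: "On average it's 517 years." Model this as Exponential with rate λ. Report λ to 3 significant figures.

λ ≈ 0.00193

Exponential mean = 1/λ, so λ = 1/517.0 = 0.00193.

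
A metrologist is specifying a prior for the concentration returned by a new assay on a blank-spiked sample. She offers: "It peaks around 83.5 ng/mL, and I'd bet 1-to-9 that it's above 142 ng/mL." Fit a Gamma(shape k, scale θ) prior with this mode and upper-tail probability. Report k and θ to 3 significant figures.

k ≈ 7.71, θ ≈ 12.4

Gamma(k,θ) with k>1 has mode (k−1)θ, so θ = 83.5/(k−1).
Need P(X < 142) = 0.9 with θ tied to k this way. Start at k = 2, θ = 83.5: P(X<142) ≈ 0.507.
Too low — raise k to concentrate. Iterating converges to k ≈ 7.71.
Then θ = 83.5/(7.71−1) ≈ 12.4.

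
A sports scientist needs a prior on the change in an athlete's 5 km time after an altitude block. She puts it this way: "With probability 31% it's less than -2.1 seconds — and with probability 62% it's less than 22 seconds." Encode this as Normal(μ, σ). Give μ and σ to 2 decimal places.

μ = 12.81, σ = 30.07

For Normal(μ,σ), the p-quantile is μ + z_p·σ. Here z_{0.31} = -0.4959, z_{0.62} = 0.3055.
So -2.1 = μ − 0.4959σ and 22 = μ + 0.3055σ.
Subtracting: σ = (22 − -2.1)/(0.3055 − (-0.4959)) = 30.07.
Then μ = -2.1 − (-0.4959)·30.07 = 12.81.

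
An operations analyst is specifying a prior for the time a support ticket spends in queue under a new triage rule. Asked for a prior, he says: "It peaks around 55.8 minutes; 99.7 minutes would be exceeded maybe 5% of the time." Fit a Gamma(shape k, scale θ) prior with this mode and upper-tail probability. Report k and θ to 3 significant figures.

Gamma(k,θ) with k>1 has mode (k−1)θ, so θ = 55.8/(k−1).
Need P(X < 99.7) = 0.95 with θ tied to k this way. Start at k = 2, θ = 55.8: P(X<99.7) ≈ 0.533.
Too low — raise k to concentrate. Iterating converges to k ≈ 9.28.
Then θ = 55.8/(9.28−1) ≈ 6.74.

k ≈ 9.28, θ ≈ 6.74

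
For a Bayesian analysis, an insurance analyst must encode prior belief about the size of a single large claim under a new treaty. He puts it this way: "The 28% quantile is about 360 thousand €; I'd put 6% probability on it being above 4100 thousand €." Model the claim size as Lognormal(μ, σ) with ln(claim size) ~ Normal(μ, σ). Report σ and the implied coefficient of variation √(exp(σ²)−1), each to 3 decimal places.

σ ≈ 1.138, CV ≈ 1.628

If T ~ Lognormal(μ,σ) then ln T ~ Normal(μ,σ), so the p-quantile of ln T is μ + z_p·σ.
ln(360) = 5.886 and ln(4100) = 8.319; z_{0.28} = -0.5828, z_{0.94} = 1.555.
σ = (8.319 − 5.886)/(1.555 − (-0.5828)) = 1.138.
μ = 5.886 − (-0.5828)·1.138 = 6.549.
CV = √(exp(σ²)−1) = √(exp(1.2951)−1) = 1.628.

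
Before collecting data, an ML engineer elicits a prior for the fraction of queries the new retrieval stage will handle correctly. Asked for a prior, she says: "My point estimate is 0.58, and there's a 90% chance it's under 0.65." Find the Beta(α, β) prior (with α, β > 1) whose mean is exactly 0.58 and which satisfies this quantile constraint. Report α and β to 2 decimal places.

With mean 0.58 fixed, write α = 0.58s, β = 0.42s where s = α+β.
Need P(θ < 0.65) = 0.9 under Beta(0.58s, 0.42s). Normal approximation: (q−m)/√(m(1−m)/s) ≈ z_{0.9} = 1.28, so s ≈ 0.58·0.42·(1.28)²/(0.65−0.58)² = 81.6.
At s = 81.6: P(θ<0.65) ≈ 0.902. Adjusting to match 0.9 gives s ≈ 80.29.
So α = 0.58·80.29 ≈ 46.57, β = 0.42·80.29 ≈ 33.72.

α ≈ 46.57, β ≈ 33.72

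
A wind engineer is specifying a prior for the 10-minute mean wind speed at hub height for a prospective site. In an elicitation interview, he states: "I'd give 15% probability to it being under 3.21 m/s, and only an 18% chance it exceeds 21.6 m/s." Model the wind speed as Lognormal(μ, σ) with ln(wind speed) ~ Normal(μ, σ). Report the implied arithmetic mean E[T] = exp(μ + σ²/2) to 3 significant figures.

If T ~ Lognormal(μ,σ) then ln T ~ Normal(μ,σ), so the p-quantile of ln T is μ + z_p·σ.
ln(3.21) = 1.166 and ln(21.6) = 3.073; z_{0.15} = -1.036, z_{0.82} = 0.9154.
σ = (3.073 − 1.166)/(0.9154 − (-1.036)) = 0.977.
μ = 1.166 − (-1.036)·0.977 = 2.179.
E[T] = exp(μ + σ²/2) = exp(2.179 + 0.4770) = 14.2 m/s.

E[T] ≈ 14.2 m/s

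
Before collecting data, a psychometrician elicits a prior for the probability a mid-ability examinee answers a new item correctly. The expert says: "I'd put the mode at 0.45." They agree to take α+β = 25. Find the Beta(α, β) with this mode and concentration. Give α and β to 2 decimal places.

For α,β > 1 the Beta mode is (α−1)/(α+β−2). With α+β = 25, the mode is (α−1)/23.
Set (α−1)/23 = 0.45 → α = 1 + 0.45·23 = 11.35.
β = 25 − α = 13.65.

α = 11.35, β = 13.65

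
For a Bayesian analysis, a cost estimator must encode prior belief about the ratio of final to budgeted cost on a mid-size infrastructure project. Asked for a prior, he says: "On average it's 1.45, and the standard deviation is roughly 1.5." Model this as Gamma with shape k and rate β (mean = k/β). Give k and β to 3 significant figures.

k ≈ 0.934, β ≈ 0.644

For Gamma(k, rate β): mean = k/β, variance = k/β², so CV = 1/√k.
CV = SD/mean = 1.5/1.45 = 1.034, hence k = 1/CV² = 0.934.
Then β = k/mean = 0.934/1.45 = 0.644.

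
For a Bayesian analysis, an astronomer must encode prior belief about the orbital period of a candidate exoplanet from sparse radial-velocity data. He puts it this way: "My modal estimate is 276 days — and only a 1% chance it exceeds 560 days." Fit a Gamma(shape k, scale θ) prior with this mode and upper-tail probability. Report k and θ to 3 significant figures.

k ≈ 10.8, θ ≈ 28.2

Gamma(k,θ) with k>1 has mode (k−1)θ, so θ = 276/(k−1).
Need P(X < 560) = 0.99 with θ tied to k this way. Start at k = 2, θ = 276: P(X<560) ≈ 0.602.
Too low — raise k to concentrate. Iterating converges to k ≈ 10.8.
Then θ = 276/(10.8−1) ≈ 28.2.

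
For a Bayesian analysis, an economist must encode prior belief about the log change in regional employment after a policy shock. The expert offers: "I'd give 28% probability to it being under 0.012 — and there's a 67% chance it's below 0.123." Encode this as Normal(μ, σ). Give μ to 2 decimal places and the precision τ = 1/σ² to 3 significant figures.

μ = 0.08, τ = 84.9

For Normal(μ,σ), the p-quantile is μ + z_p·σ. Here z_{0.28} = -0.5828, z_{0.67} = 0.4399.
So 0.012 = μ − 0.5828σ and 0.123 = μ + 0.4399σ.
Subtracting: σ = (0.123 − 0.012)/(0.4399 − (-0.5828)) = 0.11.
Then μ = 0.012 − (-0.5828)·0.11 = 0.08.
Precision τ = 1/σ² = 1/0.1085² = 84.9.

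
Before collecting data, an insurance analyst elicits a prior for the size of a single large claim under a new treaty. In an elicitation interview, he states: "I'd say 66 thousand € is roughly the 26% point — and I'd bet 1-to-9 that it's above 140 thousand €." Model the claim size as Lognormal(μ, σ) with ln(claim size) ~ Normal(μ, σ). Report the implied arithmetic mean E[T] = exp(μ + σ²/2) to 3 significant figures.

E[T] ≈ 91.6 thousand €

If T ~ Lognormal(μ,σ) then ln T ~ Normal(μ,σ), so the p-quantile of ln T is μ + z_p·σ.
ln(66) = 4.19 and ln(140) = 4.942; z_{0.26} = -0.6433, z_{0.9} = 1.282.
σ = (4.942 − 4.19)/(1.282 − (-0.6433)) = 0.391.
μ = 4.19 − (-0.6433)·0.391 = 4.441.
E[T] = exp(μ + σ²/2) = exp(4.441 + 0.0763) = 91.6 thousand €.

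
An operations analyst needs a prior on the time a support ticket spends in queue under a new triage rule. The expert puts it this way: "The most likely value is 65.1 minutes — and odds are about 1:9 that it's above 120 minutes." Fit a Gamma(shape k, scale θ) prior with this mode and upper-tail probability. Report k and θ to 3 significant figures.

Gamma(k,θ) with k>1 has mode (k−1)θ, so θ = 65.1/(k−1).
Need P(X < 120) = 0.9 with θ tied to k this way. Start at k = 2, θ = 65.1: P(X<120) ≈ 0.550.
Too low — raise k to concentrate. Iterating converges to k ≈ 6.1.
Then θ = 65.1/(6.1−1) ≈ 12.8.

k ≈ 6.1, θ ≈ 12.8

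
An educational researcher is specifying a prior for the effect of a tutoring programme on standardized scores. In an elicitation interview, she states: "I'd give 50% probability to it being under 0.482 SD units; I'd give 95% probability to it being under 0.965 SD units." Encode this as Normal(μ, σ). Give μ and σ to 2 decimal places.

μ = 0.48, σ = 0.29

The p-quantile of Normal(μ,σ) is μ + z_p·σ, with z_{0.5} = 0 and z_{0.95} = 1.645.
Eliminate σ: μ = (z₂·x₁ − z₁·x₂)/(z₂ − z₁) = (1.645·0.482 − (0)·0.965)/1.645 = 0.48.
Then σ = (x₂ − x₁)/(z₂ − z₁) = (0.965 − 0.482)/1.645 = 0.29.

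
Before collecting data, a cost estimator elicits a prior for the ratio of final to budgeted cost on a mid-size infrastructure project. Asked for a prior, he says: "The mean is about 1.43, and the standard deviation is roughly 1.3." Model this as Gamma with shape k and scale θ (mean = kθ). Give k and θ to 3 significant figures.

For Gamma(k, scale θ): mean = kθ, variance = kθ², so CV = 1/√k.
CV = SD/mean = 1.3/1.43 = 0.9091, hence k = 1/CV² = 1.21.
Then θ = mean/k = 1.43/1.21 = 1.18.

k ≈ 1.21, θ ≈ 1.18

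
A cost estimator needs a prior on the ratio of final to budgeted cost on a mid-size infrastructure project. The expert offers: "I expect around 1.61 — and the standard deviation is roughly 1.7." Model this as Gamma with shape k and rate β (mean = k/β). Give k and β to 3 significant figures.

k ≈ 0.897, β ≈ 0.557

For Gamma(k, rate β): mean = k/β, variance = k/β², so CV = 1/√k.
CV = SD/mean = 1.7/1.61 = 1.056, hence k = 1/CV² = 0.897.
Then β = k/mean = 0.897/1.61 = 0.557.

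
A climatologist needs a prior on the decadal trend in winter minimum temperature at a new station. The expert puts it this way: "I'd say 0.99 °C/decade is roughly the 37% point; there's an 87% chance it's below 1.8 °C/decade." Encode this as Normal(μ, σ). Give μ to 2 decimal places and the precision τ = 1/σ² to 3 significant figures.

For Normal(μ,σ), the p-quantile is μ + z_p·σ. Here z_{0.37} = -0.3319, z_{0.87} = 1.126.
So 0.99 = μ − 0.3319σ and 1.8 = μ + 1.126σ.
Subtracting: σ = (1.8 − 0.99)/(1.126 − (-0.3319)) = 0.56.
Then μ = 0.99 − (-0.3319)·0.56 = 1.17.
Precision τ = 1/σ² = 1/0.5555² = 3.24.

μ = 1.17, τ = 3.24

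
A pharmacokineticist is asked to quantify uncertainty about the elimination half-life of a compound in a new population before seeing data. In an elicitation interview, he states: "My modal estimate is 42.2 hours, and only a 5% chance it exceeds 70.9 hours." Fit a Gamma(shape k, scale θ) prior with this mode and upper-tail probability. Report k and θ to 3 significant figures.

k ≈ 11.4, θ ≈ 4.07

Gamma(k,θ) with k>1 has mode (k−1)θ, so θ = 42.2/(k−1).
Need P(X < 70.9) = 0.95 with θ tied to k this way. Start at k = 2, θ = 42.2: P(X<70.9) ≈ 0.501.
Too low — raise k to concentrate. Iterating converges to k ≈ 11.4.
Then θ = 42.2/(11.4−1) ≈ 4.07.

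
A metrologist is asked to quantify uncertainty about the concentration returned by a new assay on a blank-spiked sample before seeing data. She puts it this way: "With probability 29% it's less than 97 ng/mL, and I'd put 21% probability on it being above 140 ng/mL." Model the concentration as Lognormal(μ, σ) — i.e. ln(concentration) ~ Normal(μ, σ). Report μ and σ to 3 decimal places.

μ ≈ 4.724, σ ≈ 0.270

If T ~ Lognormal(μ,σ) then ln T ~ Normal(μ,σ), so the p-quantile of ln T is μ + z_p·σ.
ln(97) = 4.575 and ln(140) = 4.942; z_{0.29} = -0.5534, z_{0.79} = 0.8064.
σ = (4.942 − 4.575)/(0.8064 − (-0.5534)) = 0.270.
μ = 4.575 − (-0.5534)·0.270 = 4.724.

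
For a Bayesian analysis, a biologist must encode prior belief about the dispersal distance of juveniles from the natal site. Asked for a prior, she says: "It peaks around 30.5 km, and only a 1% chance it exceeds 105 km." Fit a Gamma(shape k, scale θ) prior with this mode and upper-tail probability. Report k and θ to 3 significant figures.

k ≈ 3.85, θ ≈ 10.7

Gamma(k,θ) with k>1 has mode (k−1)θ, so θ = 30.5/(k−1).
Need P(X < 105) = 0.99 with θ tied to k this way. Start at k = 2, θ = 30.5: P(X<105) ≈ 0.858.
Too low — raise k to concentrate. Iterating converges to k ≈ 3.85.
Then θ = 30.5/(3.85−1) ≈ 10.7.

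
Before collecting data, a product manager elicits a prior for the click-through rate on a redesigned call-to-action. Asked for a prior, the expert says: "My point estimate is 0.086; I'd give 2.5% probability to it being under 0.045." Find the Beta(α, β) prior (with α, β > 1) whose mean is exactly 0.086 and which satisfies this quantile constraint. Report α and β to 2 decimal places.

α ≈ 11.61, β ≈ 123.41

With mean 0.086 fixed, write α = 0.086s, β = 0.914s where s = α+β.
Need P(θ < 0.045) = 0.025 under Beta(0.086s, 0.914s). Normal approximation: (q−m)/√(m(1−m)/s) ≈ z_{0.025} = -1.96, so s ≈ 0.086·0.914·(-1.96)²/(0.045−0.086)² = 179.6.
At s = 179.6: P(θ<0.045) ≈ 0.011. Adjusting to match 0.025 gives s ≈ 135.02.
So α = 0.086·135.02 ≈ 11.61, β = 0.914·135.02 ≈ 123.41.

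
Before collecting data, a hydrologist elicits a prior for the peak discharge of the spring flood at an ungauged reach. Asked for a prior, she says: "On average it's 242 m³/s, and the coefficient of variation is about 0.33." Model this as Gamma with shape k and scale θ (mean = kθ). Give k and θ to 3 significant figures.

k ≈ 9.18, θ ≈ 26.4

For Gamma(k, scale θ): mean = kθ, variance = kθ², so CV = 1/√k.
CV = 0.33, hence k = 1/CV² = 9.18.
Then θ = mean/k = 242/9.18 = 26.4.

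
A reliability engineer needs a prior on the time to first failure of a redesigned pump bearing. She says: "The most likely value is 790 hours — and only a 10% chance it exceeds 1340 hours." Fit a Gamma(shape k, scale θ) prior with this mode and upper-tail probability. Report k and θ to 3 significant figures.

Gamma(k,θ) with k>1 has mode (k−1)θ, so θ = 790/(k−1).
Need P(X < 1340) = 0.9 with θ tied to k this way. Start at k = 2, θ = 790: P(X<1340) ≈ 0.506.
Too low — raise k to concentrate. Iterating converges to k ≈ 7.78.
Then θ = 790/(7.78−1) ≈ 117.

k ≈ 7.78, θ ≈ 117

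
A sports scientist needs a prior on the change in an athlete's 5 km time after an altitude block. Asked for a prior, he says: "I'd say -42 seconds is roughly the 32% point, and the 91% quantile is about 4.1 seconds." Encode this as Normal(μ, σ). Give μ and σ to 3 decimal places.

The p-quantile of Normal(μ,σ) is μ + z_p·σ, with z_{0.32} = -0.4677 and z_{0.91} = 1.341.
Eliminate σ: μ = (z₂·x₁ − z₁·x₂)/(z₂ − z₁) = (1.341·-42 − (-0.4677)·4.1)/1.808 = -30.078.
Then σ = (x₂ − x₁)/(z₂ − z₁) = (4.1 − -42)/1.808 = 25.491.

μ = -30.078, σ = 25.491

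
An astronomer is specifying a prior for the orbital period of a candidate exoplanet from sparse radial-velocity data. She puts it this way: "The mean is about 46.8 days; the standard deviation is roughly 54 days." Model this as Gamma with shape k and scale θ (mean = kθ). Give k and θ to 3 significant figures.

For Gamma(k, scale θ): mean = kθ, variance = kθ², so CV = 1/√k.
CV = SD/mean = 54/46.8 = 1.154, hence k = 1/CV² = 0.751.
Then θ = mean/k = 46.8/0.751 = 62.3.

k ≈ 0.751, θ ≈ 62.3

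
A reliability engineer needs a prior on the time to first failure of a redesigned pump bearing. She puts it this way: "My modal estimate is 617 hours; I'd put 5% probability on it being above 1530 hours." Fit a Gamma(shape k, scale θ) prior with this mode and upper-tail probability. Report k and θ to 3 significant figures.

Gamma(k,θ) with k>1 has mode (k−1)θ, so θ = 617/(k−1).
Need P(X < 1530) = 0.95 with θ tied to k this way. Start at k = 2, θ = 617: P(X<1530) ≈ 0.709.
Too low — raise k to concentrate. Iterating converges to k ≈ 4.3.
Then θ = 617/(4.3−1) ≈ 187.

k ≈ 4.3, θ ≈ 187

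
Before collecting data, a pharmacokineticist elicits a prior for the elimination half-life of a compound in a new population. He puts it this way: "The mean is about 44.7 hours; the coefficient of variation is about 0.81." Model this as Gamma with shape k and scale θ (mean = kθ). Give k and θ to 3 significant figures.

k ≈ 1.52, θ ≈ 29.3

For Gamma(k, scale θ): mean = kθ, variance = kθ², so CV = 1/√k.
CV = 0.81, hence k = 1/CV² = 1.52.
Then θ = mean/k = 44.7/1.52 = 29.3.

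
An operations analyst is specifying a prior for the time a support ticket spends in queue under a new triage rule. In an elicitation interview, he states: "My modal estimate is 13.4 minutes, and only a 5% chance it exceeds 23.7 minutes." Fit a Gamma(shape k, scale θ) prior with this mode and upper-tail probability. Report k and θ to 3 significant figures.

k ≈ 9.58, θ ≈ 1.56

Gamma(k,θ) with k>1 has mode (k−1)θ, so θ = 13.4/(k−1).
Need P(X < 23.7) = 0.95 with θ tied to k this way. Start at k = 2, θ = 13.4: P(X<23.7) ≈ 0.528.
Too low — raise k to concentrate. Iterating converges to k ≈ 9.58.
Then θ = 13.4/(9.58−1) ≈ 1.56.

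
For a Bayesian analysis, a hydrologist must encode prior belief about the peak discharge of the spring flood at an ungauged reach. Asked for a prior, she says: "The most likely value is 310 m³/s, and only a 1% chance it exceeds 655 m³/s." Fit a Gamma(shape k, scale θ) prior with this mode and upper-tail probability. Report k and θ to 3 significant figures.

Gamma(k,θ) with k>1 has mode (k−1)θ, so θ = 310/(k−1).
Need P(X < 655) = 0.99 with θ tied to k this way. Start at k = 2, θ = 310: P(X<655) ≈ 0.624.
Too low — raise k to concentrate. Iterating converges to k ≈ 9.68.
Then θ = 310/(9.68−1) ≈ 35.7.

k ≈ 9.68, θ ≈ 35.7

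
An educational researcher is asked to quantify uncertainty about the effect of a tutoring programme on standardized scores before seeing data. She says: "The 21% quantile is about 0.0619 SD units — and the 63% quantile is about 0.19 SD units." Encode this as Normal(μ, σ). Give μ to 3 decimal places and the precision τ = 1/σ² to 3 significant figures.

μ = 0.153, τ = 79

The p-quantile of Normal(μ,σ) is μ + z_p·σ, with z_{0.21} = -0.8064 and z_{0.63} = 0.3319.
Eliminate σ: μ = (z₂·x₁ − z₁·x₂)/(z₂ − z₁) = (0.3319·0.0619 − (-0.8064)·0.19)/1.138 = 0.153.
Then σ = (x₂ − x₁)/(z₂ − z₁) = (0.19 − 0.0619)/1.138 = 0.113.
Precision τ = 1/σ² = 1/0.1125² = 79.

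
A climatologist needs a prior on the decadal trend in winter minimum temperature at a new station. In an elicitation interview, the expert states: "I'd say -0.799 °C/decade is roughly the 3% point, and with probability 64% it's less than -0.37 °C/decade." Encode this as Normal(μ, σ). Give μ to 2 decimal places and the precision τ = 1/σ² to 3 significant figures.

μ = -0.44, τ = 27.2

For Normal(μ,σ), the p-quantile is μ + z_p·σ. Here z_{0.03} = -1.881, z_{0.64} = 0.3585.
So -0.799 = μ − 1.881σ and -0.37 = μ + 0.3585σ.
Subtracting: σ = (-0.37 − -0.799)/(0.3585 − (-1.881)) = 0.19.
Then μ = -0.799 − (-1.881)·0.19 = -0.44.
Precision τ = 1/σ² = 1/0.1916² = 27.2.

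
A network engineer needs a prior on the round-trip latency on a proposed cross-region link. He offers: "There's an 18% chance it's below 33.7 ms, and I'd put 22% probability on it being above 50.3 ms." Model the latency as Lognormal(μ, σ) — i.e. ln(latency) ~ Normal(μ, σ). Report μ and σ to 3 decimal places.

μ ≈ 3.735, σ ≈ 0.237

If T ~ Lognormal(μ,σ) then ln T ~ Normal(μ,σ), so the p-quantile of ln T is μ + z_p·σ.
ln(33.7) = 3.517 and ln(50.3) = 3.918; z_{0.18} = -0.9154, z_{0.78} = 0.7722.
σ = (3.918 − 3.517)/(0.7722 − (-0.9154)) = 0.237.
μ = 3.517 − (-0.9154)·0.237 = 3.735.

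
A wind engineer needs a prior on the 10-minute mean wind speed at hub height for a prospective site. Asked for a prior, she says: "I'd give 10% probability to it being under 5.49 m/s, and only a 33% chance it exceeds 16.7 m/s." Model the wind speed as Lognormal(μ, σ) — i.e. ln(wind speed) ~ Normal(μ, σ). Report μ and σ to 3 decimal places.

If T ~ Lognormal(μ,σ) then ln T ~ Normal(μ,σ), so the p-quantile of ln T is μ + z_p·σ.
ln(5.49) = 1.703 and ln(16.7) = 2.815; z_{0.1} = -1.282, z_{0.67} = 0.4399.
σ = (2.815 − 1.703)/(0.4399 − (-1.282)) = 0.646.
μ = 1.703 − (-1.282)·0.646 = 2.531.

μ ≈ 2.531, σ ≈ 0.646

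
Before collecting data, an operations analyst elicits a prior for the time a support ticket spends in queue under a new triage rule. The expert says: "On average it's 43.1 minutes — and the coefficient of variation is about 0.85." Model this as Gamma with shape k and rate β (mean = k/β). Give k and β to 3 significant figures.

For Gamma(k, rate β): mean = k/β, variance = k/β², so CV = 1/√k.
CV = 0.85, hence k = 1/CV² = 1.38.
Then β = k/mean = 1.38/43.1 = 0.0321.

k ≈ 1.38, β ≈ 0.0321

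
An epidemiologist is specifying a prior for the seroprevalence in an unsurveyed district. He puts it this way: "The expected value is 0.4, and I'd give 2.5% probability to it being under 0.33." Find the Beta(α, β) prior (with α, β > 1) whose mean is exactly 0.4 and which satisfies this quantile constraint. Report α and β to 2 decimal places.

α ≈ 72.48, β ≈ 108.72

With mean 0.4 fixed, write α = 0.4s, β = 0.6s where s = α+β.
Need P(θ < 0.33) = 0.025 under Beta(0.4s, 0.6s). Normal approximation: (q−m)/√(m(1−m)/s) ≈ z_{0.025} = -1.96, so s ≈ 0.4·0.6·(-1.96)²/(0.33−0.4)² = 188.2.
At s = 188.2: P(θ<0.33) ≈ 0.023. Adjusting to match 0.025 gives s ≈ 181.20.
So α = 0.4·181.20 ≈ 72.48, β = 0.6·181.20 ≈ 108.72.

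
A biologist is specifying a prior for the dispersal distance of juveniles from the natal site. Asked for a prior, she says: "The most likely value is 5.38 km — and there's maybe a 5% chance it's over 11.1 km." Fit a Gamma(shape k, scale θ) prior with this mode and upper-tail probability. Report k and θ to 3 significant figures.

k ≈ 6.27, θ ≈ 1.02

Gamma(k,θ) with k>1 has mode (k−1)θ, so θ = 5.38/(k−1).
Need P(X < 11.1) = 0.95 with θ tied to k this way. Start at k = 2, θ = 5.38: P(X<11.1) ≈ 0.611.
Too low — raise k to concentrate. Iterating converges to k ≈ 6.27.
Then θ = 5.38/(6.27−1) ≈ 1.02.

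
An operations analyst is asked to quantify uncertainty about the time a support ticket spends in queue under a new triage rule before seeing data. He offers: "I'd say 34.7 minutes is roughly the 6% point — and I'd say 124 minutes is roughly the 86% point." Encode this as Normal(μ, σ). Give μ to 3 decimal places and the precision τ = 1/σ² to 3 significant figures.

μ = 87.389, τ = 0.000871

The p-quantile of Normal(μ,σ) is μ + z_p·σ, with z_{0.06} = -1.555 and z_{0.86} = 1.08.
Eliminate σ: μ = (z₂·x₁ − z₁·x₂)/(z₂ − z₁) = (1.08·34.7 − (-1.555)·124)/2.635 = 87.389.
Then σ = (x₂ − x₁)/(z₂ − z₁) = (124 − 34.7)/2.635 = 33.889.
Precision τ = 1/σ² = 1/33.89² = 0.000871.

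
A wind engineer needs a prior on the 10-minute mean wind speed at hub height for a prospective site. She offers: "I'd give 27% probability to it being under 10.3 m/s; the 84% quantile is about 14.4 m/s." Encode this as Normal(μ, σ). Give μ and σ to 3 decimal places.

μ = 11.863, σ = 2.551

The p-quantile of Normal(μ,σ) is μ + z_p·σ, with z_{0.27} = -0.6128 and z_{0.84} = 0.9945.
Eliminate σ: μ = (z₂·x₁ − z₁·x₂)/(z₂ − z₁) = (0.9945·10.3 − (-0.6128)·14.4)/1.607 = 11.863.
Then σ = (x₂ − x₁)/(z₂ − z₁) = (14.4 − 10.3)/1.607 = 2.551.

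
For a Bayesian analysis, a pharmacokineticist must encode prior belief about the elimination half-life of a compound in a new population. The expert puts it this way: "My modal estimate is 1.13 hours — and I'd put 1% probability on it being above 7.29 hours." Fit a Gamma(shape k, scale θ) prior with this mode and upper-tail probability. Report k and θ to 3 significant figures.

Gamma(k,θ) with k>1 has mode (k−1)θ, so θ = 1.13/(k−1).
Need P(X < 7.29) = 0.99 with θ tied to k this way. Start at k = 2, θ = 1.13: P(X<7.29) ≈ 0.988.
Too low — raise k to concentrate. Iterating converges to k ≈ 2.04.
Then θ = 1.13/(2.04−1) ≈ 1.09.

k ≈ 2.04, θ ≈ 1.09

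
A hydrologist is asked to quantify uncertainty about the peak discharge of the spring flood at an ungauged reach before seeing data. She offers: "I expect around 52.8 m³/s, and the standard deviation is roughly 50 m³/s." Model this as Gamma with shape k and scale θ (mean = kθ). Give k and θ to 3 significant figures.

For Gamma(k, scale θ): mean = kθ, variance = kθ², so CV = 1/√k.
CV = SD/mean = 50/52.8 = 0.947, hence k = 1/CV² = 1.12.
Then θ = mean/k = 52.8/1.12 = 47.3.

k ≈ 1.12, θ ≈ 47.3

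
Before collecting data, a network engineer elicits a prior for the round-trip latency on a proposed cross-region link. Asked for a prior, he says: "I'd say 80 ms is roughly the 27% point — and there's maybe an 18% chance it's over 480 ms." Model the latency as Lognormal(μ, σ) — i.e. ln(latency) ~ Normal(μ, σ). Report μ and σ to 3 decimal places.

μ ≈ 5.101, σ ≈ 1.172

If T ~ Lognormal(μ,σ) then ln T ~ Normal(μ,σ), so the p-quantile of ln T is μ + z_p·σ.
ln(80) = 4.382 and ln(480) = 6.174; z_{0.27} = -0.6128, z_{0.82} = 0.9154.
σ = (6.174 − 4.382)/(0.9154 − (-0.6128)) = 1.172.
μ = 4.382 − (-0.6128)·1.172 = 5.101.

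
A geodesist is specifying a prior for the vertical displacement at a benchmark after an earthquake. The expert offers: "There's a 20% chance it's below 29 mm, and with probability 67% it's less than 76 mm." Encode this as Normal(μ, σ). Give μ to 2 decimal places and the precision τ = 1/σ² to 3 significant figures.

For Normal(μ,σ), the p-quantile is μ + z_p·σ. Here z_{0.2} = -0.8416, z_{0.67} = 0.4399.
So 29 = μ − 0.8416σ and 76 = μ + 0.4399σ.
Subtracting: σ = (76 − 29)/(0.4399 − (-0.8416)) = 36.67.
Then μ = 29 − (-0.8416)·36.67 = 59.87.
Precision τ = 1/σ² = 1/36.67² = 0.000743.

μ = 59.87, τ = 0.000743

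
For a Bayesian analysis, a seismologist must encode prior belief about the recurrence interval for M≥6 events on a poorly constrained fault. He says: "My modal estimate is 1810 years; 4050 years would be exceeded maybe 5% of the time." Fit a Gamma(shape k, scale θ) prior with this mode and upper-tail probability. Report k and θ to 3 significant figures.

Gamma(k,θ) with k>1 has mode (k−1)θ, so θ = 1810/(k−1).
Need P(X < 4050) = 0.95 with θ tied to k this way. Start at k = 2, θ = 1810: P(X<4050) ≈ 0.654.
Too low — raise k to concentrate. Iterating converges to k ≈ 5.24.
Then θ = 1810/(5.24−1) ≈ 427.

k ≈ 5.24, θ ≈ 427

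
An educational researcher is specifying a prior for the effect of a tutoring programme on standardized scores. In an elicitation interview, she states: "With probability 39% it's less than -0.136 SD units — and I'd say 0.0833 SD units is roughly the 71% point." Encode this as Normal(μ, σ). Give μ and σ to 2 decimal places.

μ = -0.06, σ = 0.26

The p-quantile of Normal(μ,σ) is μ + z_p·σ, with z_{0.39} = -0.2793 and z_{0.71} = 0.5534.
Eliminate σ: μ = (z₂·x₁ − z₁·x₂)/(z₂ − z₁) = (0.5534·-0.136 − (-0.2793)·0.0833)/0.8327 = -0.06.
Then σ = (x₂ − x₁)/(z₂ − z₁) = (0.0833 − -0.136)/0.8327 = 0.26.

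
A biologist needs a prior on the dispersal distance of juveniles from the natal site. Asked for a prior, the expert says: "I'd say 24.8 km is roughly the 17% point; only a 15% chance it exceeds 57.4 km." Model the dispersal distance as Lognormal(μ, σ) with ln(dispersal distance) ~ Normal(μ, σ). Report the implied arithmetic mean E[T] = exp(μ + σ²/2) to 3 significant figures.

E[T] ≈ 40.5 km

If T ~ Lognormal(μ,σ) then ln T ~ Normal(μ,σ), so the p-quantile of ln T is μ + z_p·σ.
ln(24.8) = 3.211 and ln(57.4) = 4.05; z_{0.17} = -0.9542, z_{0.85} = 1.036.
σ = (4.05 − 3.211)/(1.036 − (-0.9542)) = 0.422.
μ = 3.211 − (-0.9542)·0.422 = 3.613.
E[T] = exp(μ + σ²/2) = exp(3.613 + 0.0889) = 40.5 km.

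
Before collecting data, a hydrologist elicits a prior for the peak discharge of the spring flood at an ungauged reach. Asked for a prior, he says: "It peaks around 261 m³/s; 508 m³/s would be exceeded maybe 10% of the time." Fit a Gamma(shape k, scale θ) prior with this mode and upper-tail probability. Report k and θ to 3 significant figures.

Gamma(k,θ) with k>1 has mode (k−1)θ, so θ = 261/(k−1).
Need P(X < 508) = 0.9 with θ tied to k this way. Start at k = 2, θ = 261: P(X<508) ≈ 0.579.
Too low — raise k to concentrate. Iterating converges to k ≈ 5.32.
Then θ = 261/(5.32−1) ≈ 60.5.

k ≈ 5.32, θ ≈ 60.5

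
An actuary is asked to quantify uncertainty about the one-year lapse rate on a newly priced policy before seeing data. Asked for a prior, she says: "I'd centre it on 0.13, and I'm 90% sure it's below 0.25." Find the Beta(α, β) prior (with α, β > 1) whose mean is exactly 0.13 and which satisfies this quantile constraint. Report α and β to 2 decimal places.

α ≈ 1.82, β ≈ 12.21

With mean 0.13 fixed, write α = 0.13s, β = 0.87s where s = α+β.
Need P(θ < 0.25) = 0.9 under Beta(0.13s, 0.87s). Normal approximation: (q−m)/√(m(1−m)/s) ≈ z_{0.9} = 1.28, so s ≈ 0.13·0.87·(1.28)²/(0.25−0.13)² = 12.9.
At s = 12.9: P(θ<0.25) ≈ 0.893. Adjusting to match 0.9 gives s ≈ 14.04.
So α = 0.13·14.04 ≈ 1.82, β = 0.87·14.04 ≈ 12.21.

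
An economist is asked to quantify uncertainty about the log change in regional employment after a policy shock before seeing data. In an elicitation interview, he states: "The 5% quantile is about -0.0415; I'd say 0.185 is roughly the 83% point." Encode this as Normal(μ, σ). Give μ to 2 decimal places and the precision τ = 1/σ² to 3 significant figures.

μ = 0.10, τ = 132

For Normal(μ,σ), the p-quantile is μ + z_p·σ. Here z_{0.05} = -1.645, z_{0.83} = 0.9542.
So -0.0415 = μ − 1.645σ and 0.185 = μ + 0.9542σ.
Subtracting: σ = (0.185 − -0.0415)/(0.9542 − (-1.645)) = 0.09.
Then μ = -0.0415 − (-1.645)·0.09 = 0.10.
Precision τ = 1/σ² = 1/0.08715² = 132.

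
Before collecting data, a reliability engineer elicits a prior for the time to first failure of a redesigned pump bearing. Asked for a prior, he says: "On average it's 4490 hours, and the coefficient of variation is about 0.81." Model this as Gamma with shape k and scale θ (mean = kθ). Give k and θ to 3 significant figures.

k ≈ 1.52, θ ≈ 2950

For Gamma(k, scale θ): mean = kθ, variance = kθ², so CV = 1/√k.
CV = 0.81, hence k = 1/CV² = 1.52.
Then θ = mean/k = 4490/1.52 = 2950.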